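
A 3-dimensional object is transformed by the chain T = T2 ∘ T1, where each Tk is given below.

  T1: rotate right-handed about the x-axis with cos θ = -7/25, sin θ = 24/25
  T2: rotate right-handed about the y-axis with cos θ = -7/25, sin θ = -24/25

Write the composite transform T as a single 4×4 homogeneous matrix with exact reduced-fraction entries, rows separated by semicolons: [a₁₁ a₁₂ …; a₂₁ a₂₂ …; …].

T1 = [1 0 0 0; 0 -7/25 -24/25 0; 0 24/25 -7/25 0; 0 0 0 1]
T2·T1 = [-7/25 -576/625 168/625 0; 0 -7/25 -24/25 0; 24/25 -168/625 49/625 0; 0 0 0 1]

T = [-7/25 -576/625 168/625 0; 0 -7/25 -24/25 0; 24/25 -168/625 49/625 0; 0 0 0 1]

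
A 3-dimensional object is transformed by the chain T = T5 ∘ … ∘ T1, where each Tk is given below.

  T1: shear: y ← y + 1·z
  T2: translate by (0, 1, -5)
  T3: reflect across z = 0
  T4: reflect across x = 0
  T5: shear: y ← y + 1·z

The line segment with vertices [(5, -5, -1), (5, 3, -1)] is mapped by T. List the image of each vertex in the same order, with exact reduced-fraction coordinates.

T1 shear: y ← y + 1·z: (5, -5, -1) → (5, -6, -1); (5, 3, -1) → (5, 2, -1)
T2 translate by (0, 1, -5): (5, -6, -1) → (5, -5, -6); (5, 2, -1) → (5, 3, -6)
T3 reflect across z = 0: (5, -5, -6) → (5, -5, 6); (5, 3, -6) → (5, 3, 6)
T4 reflect across x = 0: (5, -5, 6) → (-5, -5, 6); (5, 3, 6) → (-5, 3, 6)
T5 shear: y ← y + 1·z: (-5, -5, 6) → (-5, 1, 6); (-5, 3, 6) → (-5, 9, 6)

image vertices: (-5, 1, 6), (-5, 9, 6)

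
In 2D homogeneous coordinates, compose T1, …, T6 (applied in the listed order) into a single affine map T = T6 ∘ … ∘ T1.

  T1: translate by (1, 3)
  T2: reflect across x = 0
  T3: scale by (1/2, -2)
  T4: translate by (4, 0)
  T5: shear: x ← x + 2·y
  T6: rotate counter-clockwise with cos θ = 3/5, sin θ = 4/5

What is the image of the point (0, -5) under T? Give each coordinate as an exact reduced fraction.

T(p) = (37/10, 58/5)

T1 translate by (1, 3): (0, -5) → (1, -2)
T2 reflect across x = 0: (1, -2) → (-1, -2)
T3 scale by (1/2, -2): (-1, -2) → (-1/2, 4)
T4 translate by (4, 0): (-1/2, 4) → (7/2, 4)
T5 shear: x ← x + 2·y: (7/2, 4) → (23/2, 4)
T6 rotate counter-clockwise with cos θ = 3/5, sin θ = 4/5: (23/2, 4) → (37/10, 58/5)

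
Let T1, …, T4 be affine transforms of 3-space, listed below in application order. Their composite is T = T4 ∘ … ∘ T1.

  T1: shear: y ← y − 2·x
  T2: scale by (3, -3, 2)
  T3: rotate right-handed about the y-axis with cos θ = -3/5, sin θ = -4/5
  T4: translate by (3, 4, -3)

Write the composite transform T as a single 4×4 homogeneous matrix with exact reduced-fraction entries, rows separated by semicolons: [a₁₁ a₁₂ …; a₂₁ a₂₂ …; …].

T = [-9/5 0 -8/5 3; 6 -3 0 4; 12/5 0 -6/5 -3; 0 0 0 1]

T1 = [1 0 0 0; -2 1 0 0; 0 0 1 0; 0 0 0 1]
T2·T1 = [3 0 0 0; 6 -3 0 0; 0 0 2 0; 0 0 0 1]
T3·…·T1 = [-9/5 0 -8/5 0; 6 -3 0 0; 12/5 0 -6/5 0; 0 0 0 1]
T4·…·T1 = [-9/5 0 -8/5 3; 6 -3 0 4; 12/5 0 -6/5 -3; 0 0 0 1]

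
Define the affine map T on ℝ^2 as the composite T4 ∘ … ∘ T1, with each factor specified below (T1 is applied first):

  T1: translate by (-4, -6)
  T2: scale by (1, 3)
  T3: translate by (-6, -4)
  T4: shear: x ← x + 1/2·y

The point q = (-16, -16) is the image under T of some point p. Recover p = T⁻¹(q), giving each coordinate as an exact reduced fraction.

p = (2, 2)

T1 = [1 0 -4; 0 1 -6; 0 0 1]
T2·T1 = [1 0 -4; 0 3 -18; 0 0 1]
T3·…·T1 = [1 0 -10; 0 3 -22; 0 0 1]
T4·…·T1 = [1 3/2 -21; 0 3 -22; 0 0 1]
det M = 3; M⁻¹ = [1 -1/2 10; 0 1/3 22/3; 0 0 1]
M⁻¹ · (-16, -16)ᵀ = (2, 2)ᵀ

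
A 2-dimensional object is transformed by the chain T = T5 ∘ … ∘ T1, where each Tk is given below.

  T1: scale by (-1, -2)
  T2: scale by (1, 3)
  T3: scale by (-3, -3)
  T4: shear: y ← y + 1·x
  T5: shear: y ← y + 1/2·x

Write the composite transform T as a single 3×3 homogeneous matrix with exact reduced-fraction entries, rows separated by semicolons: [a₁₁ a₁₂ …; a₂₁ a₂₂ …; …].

T1 = [-1 0 0; 0 -2 0; 0 0 1]
T2·T1 = [-1 0 0; 0 -6 0; 0 0 1]
T3·…·T1 = [3 0 0; 0 18 0; 0 0 1]
T4·…·T1 = [3 0 0; 3 18 0; 0 0 1]
T5·…·T1 = [3 0 0; 9/2 18 0; 0 0 1]

T = [3 0 0; 9/2 18 0; 0 0 1]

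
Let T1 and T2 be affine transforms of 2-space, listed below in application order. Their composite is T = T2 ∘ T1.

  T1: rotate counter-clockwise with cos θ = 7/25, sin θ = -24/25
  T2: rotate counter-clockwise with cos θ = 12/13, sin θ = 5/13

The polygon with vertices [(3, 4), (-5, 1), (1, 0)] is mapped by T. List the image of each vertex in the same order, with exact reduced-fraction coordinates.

image vertices: (1624/325, 57/325), (-59/25, 113/25), (204/325, -253/325)

T1 rotate counter-clockwise with cos θ = 7/25, sin θ = -24/25: (3, 4) → (117/25, -44/25); (-5, 1) → (-11/25, 127/25); (1, 0) → (7/25, -24/25)
T2 rotate counter-clockwise with cos θ = 12/13, sin θ = 5/13: (117/25, -44/25) → (1624/325, 57/325); (-11/25, 127/25) → (-59/25, 113/25); (7/25, -24/25) → (204/325, -253/325)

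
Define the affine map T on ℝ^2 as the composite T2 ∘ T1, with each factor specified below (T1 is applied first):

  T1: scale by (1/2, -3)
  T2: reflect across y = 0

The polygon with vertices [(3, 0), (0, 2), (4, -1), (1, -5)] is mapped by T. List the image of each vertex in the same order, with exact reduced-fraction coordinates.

image vertices: (3/2, 0), (0, 6), (2, -3), (1/2, -15)

T1 scale by (1/2, -3): (3, 0) → (3/2, 0); (0, 2) → (0, -6); (4, -1) → (2, 3); (1, -5) → (1/2, 15)
T2 reflect across y = 0: (3/2, 0) → (3/2, 0); (0, -6) → (0, 6); (2, 3) → (2, -3); (1/2, 15) → (1/2, -15)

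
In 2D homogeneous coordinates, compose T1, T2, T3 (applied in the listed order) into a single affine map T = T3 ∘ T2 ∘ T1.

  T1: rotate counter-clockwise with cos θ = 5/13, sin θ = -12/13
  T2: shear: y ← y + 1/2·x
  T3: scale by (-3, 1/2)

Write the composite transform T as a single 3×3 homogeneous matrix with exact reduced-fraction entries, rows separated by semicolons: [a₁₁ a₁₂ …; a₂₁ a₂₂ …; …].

T = [-15/13 -36/13 0; -19/52 11/26 0; 0 0 1]

T1 = [5/13 12/13 0; -12/13 5/13 0; 0 0 1]
T2·T1 = [5/13 12/13 0; -19/26 11/13 0; 0 0 1]
T3·…·T1 = [-15/13 -36/13 0; -19/52 11/26 0; 0 0 1]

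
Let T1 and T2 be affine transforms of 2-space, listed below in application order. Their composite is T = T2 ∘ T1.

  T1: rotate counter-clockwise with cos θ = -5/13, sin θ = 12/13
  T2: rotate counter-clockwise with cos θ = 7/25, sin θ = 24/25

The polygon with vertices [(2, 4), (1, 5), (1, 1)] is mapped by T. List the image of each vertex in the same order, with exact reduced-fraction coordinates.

T1 rotate counter-clockwise with cos θ = -5/13, sin θ = 12/13: (2, 4) → (-58/13, 4/13); (1, 5) → (-5, -1); (1, 1) → (-17/13, 7/13)
T2 rotate counter-clockwise with cos θ = 7/25, sin θ = 24/25: (-58/13, 4/13) → (-502/325, -1364/325); (-5, -1) → (-11/25, -127/25); (-17/13, 7/13) → (-287/325, -359/325)

image vertices: (-502/325, -1364/325), (-11/25, -127/25), (-287/325, -359/325)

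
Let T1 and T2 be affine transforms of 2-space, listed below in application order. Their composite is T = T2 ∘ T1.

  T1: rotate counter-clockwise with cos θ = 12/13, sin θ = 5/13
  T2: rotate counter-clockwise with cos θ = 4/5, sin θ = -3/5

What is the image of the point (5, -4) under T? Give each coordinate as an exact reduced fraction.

T(p) = (251/65, -332/65)

T1 rotate counter-clockwise with cos θ = 12/13, sin θ = 5/13: (5, -4) → (80/13, -23/13)
T2 rotate counter-clockwise with cos θ = 4/5, sin θ = -3/5: (80/13, -23/13) → (251/65, -332/65)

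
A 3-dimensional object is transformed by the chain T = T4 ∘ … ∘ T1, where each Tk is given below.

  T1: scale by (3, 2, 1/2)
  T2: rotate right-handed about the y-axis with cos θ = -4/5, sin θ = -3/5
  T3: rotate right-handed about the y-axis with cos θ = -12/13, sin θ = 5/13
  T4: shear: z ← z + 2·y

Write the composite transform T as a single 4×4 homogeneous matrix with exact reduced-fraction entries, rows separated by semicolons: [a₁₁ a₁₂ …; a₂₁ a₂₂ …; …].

T = [189/65 0 8/65 0; 0 2 0 0; -48/65 4 63/130 0; 0 0 0 1]

T1 = [3 0 0 0; 0 2 0 0; 0 0 1/2 0; 0 0 0 1]
T2·T1 = [-12/5 0 -3/10 0; 0 2 0 0; 9/5 0 -2/5 0; 0 0 0 1]
T3·…·T1 = [189/65 0 8/65 0; 0 2 0 0; -48/65 0 63/130 0; 0 0 0 1]
T4·…·T1 = [189/65 0 8/65 0; 0 2 0 0; -48/65 4 63/130 0; 0 0 0 1]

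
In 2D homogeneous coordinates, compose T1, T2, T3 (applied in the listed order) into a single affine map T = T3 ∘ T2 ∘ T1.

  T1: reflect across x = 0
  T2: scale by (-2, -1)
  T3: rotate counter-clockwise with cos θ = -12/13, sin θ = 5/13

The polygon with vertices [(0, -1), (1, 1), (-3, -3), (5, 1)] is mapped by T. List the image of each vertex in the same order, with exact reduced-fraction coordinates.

T1 reflect across x = 0: (0, -1) → (0, -1); (1, 1) → (-1, 1); (-3, -3) → (3, -3); (5, 1) → (-5, 1)
T2 scale by (-2, -1): (0, -1) → (0, 1); (-1, 1) → (2, -1); (3, -3) → (-6, 3); (-5, 1) → (10, -1)
T3 rotate counter-clockwise with cos θ = -12/13, sin θ = 5/13: (0, 1) → (-5/13, -12/13); (2, -1) → (-19/13, 22/13); (-6, 3) → (57/13, -66/13); (10, -1) → (-115/13, 62/13)

image vertices: (-5/13, -12/13), (-19/13, 22/13), (57/13, -66/13), (-115/13, 62/13)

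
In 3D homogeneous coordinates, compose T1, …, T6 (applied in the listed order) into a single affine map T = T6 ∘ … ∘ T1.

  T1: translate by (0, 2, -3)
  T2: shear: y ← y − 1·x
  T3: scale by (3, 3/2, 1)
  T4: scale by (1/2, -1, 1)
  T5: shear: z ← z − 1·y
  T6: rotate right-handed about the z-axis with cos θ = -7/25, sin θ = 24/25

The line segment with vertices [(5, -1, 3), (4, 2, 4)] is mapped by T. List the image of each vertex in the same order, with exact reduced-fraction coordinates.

image vertices: (-393/50, 138/25, -6), (-42/25, 144/25, 1)

T1 translate by (0, 2, -3): (5, -1, 3) → (5, 1, 0); (4, 2, 4) → (4, 4, 1)
T2 shear: y ← y − 1·x: (5, 1, 0) → (5, -4, 0); (4, 4, 1) → (4, 0, 1)
T3 scale by (3, 3/2, 1): (5, -4, 0) → (15, -6, 0); (4, 0, 1) → (12, 0, 1)
T4 scale by (1/2, -1, 1): (15, -6, 0) → (15/2, 6, 0); (12, 0, 1) → (6, 0, 1)
T5 shear: z ← z − 1·y: (15/2, 6, 0) → (15/2, 6, -6); (6, 0, 1) → (6, 0, 1)
T6 rotate right-handed about the z-axis with cos θ = -7/25, sin θ = 24/25: (15/2, 6, -6) → (-393/50, 138/25, -6); (6, 0, 1) → (-42/25, 144/25, 1)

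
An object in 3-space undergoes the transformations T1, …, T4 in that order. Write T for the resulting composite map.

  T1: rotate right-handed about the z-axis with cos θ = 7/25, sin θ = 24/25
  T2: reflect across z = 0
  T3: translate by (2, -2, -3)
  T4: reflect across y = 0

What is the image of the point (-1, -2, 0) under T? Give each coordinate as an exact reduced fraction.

T1 rotate right-handed about the z-axis with cos θ = 7/25, sin θ = 24/25: (-1, -2, 0) → (41/25, -38/25, 0)
T2 reflect across z = 0: (41/25, -38/25, 0) → (41/25, -38/25, 0)
T3 translate by (2, -2, -3): (41/25, -38/25, 0) → (91/25, -88/25, -3)
T4 reflect across y = 0: (91/25, -88/25, -3) → (91/25, 88/25, -3)

T(p) = (91/25, 88/25, -3)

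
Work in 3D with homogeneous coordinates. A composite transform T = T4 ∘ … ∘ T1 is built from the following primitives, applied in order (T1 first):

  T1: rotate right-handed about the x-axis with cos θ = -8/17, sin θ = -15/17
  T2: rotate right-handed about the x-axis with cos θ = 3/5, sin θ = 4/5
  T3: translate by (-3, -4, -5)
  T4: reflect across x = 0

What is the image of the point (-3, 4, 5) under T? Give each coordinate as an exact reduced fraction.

T(p) = (6, 189/85, -553/85)

T1 rotate right-handed about the x-axis with cos θ = -8/17, sin θ = -15/17: (-3, 4, 5) → (-3, 43/17, -100/17)
T2 rotate right-handed about the x-axis with cos θ = 3/5, sin θ = 4/5: (-3, 43/17, -100/17) → (-3, 529/85, -128/85)
T3 translate by (-3, -4, -5): (-3, 529/85, -128/85) → (-6, 189/85, -553/85)
T4 reflect across x = 0: (-6, 189/85, -553/85) → (6, 189/85, -553/85)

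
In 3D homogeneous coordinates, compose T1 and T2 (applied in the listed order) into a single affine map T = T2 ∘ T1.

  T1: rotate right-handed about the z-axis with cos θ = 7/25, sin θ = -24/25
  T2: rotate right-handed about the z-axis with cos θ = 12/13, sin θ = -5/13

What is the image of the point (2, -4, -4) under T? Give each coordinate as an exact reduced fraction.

T1 rotate right-handed about the z-axis with cos θ = 7/25, sin θ = -24/25: (2, -4, -4) → (-82/25, -76/25, -4)
T2 rotate right-handed about the z-axis with cos θ = 12/13, sin θ = -5/13: (-82/25, -76/25, -4) → (-1364/325, -502/325, -4)

T(p) = (-1364/325, -502/325, -4)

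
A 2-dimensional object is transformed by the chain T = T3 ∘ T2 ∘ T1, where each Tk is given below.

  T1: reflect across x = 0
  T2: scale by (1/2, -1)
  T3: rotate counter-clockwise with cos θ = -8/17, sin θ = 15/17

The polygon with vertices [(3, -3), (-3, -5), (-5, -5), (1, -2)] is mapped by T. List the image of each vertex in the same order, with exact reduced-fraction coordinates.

image vertices: (-33/17, -93/34), (-87/17, -35/34), (-95/17, -5/34), (-26/17, -47/34)

T1 reflect across x = 0: (3, -3) → (-3, -3); (-3, -5) → (3, -5); (-5, -5) → (5, -5); (1, -2) → (-1, -2)
T2 scale by (1/2, -1): (-3, -3) → (-3/2, 3); (3, -5) → (3/2, 5); (5, -5) → (5/2, 5); (-1, -2) → (-1/2, 2)
T3 rotate counter-clockwise with cos θ = -8/17, sin θ = 15/17: (-3/2, 3) → (-33/17, -93/34); (3/2, 5) → (-87/17, -35/34); (5/2, 5) → (-95/17, -5/34); (-1/2, 2) → (-26/17, -47/34)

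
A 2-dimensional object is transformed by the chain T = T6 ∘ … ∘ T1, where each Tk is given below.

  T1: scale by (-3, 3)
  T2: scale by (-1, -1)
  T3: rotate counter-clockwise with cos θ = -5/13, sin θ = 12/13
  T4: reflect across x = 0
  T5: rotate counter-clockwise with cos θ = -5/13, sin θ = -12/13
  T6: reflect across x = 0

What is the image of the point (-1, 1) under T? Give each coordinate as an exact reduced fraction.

T1 scale by (-3, 3): (-1, 1) → (3, 3)
T2 scale by (-1, -1): (3, 3) → (-3, -3)
T3 rotate counter-clockwise with cos θ = -5/13, sin θ = 12/13: (-3, -3) → (51/13, -21/13)
T4 reflect across x = 0: (51/13, -21/13) → (-51/13, -21/13)
T5 rotate counter-clockwise with cos θ = -5/13, sin θ = -12/13: (-51/13, -21/13) → (3/169, 717/169)
T6 reflect across x = 0: (3/169, 717/169) → (-3/169, 717/169)

T(p) = (-3/169, 717/169)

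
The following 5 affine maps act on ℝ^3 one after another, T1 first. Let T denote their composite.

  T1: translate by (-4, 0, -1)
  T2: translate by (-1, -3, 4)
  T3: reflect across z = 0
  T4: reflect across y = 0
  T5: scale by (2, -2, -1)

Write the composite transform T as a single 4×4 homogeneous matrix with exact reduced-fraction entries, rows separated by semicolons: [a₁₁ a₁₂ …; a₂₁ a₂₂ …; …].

T = [2 0 0 -10; 0 2 0 -6; 0 0 1 3; 0 0 0 1]

T1 = [1 0 0 -4; 0 1 0 0; 0 0 1 -1; 0 0 0 1]
T2·T1 = [1 0 0 -5; 0 1 0 -3; 0 0 1 3; 0 0 0 1]
T3·…·T1 = [1 0 0 -5; 0 1 0 -3; 0 0 -1 -3; 0 0 0 1]
T4·…·T1 = [1 0 0 -5; 0 -1 0 3; 0 0 -1 -3; 0 0 0 1]
T5·…·T1 = [2 0 0 -10; 0 2 0 -6; 0 0 1 3; 0 0 0 1]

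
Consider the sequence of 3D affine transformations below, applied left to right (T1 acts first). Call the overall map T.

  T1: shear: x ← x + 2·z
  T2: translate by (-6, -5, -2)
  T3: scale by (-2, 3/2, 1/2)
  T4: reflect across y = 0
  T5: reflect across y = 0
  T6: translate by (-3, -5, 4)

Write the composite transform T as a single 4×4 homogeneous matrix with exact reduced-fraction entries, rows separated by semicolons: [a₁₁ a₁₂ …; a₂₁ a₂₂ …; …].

T = [-2 0 -4 9; 0 3/2 0 -25/2; 0 0 1/2 3; 0 0 0 1]

T1 = [1 0 2 0; 0 1 0 0; 0 0 1 0; 0 0 0 1]
T2·T1 = [1 0 2 -6; 0 1 0 -5; 0 0 1 -2; 0 0 0 1]
T3·…·T1 = [-2 0 -4 12; 0 3/2 0 -15/2; 0 0 1/2 -1; 0 0 0 1]
T4·…·T1 = [-2 0 -4 12; 0 -3/2 0 15/2; 0 0 1/2 -1; 0 0 0 1]
T5·…·T1 = [-2 0 -4 12; 0 3/2 0 -15/2; 0 0 1/2 -1; 0 0 0 1]
T6·…·T1 = [-2 0 -4 9; 0 3/2 0 -25/2; 0 0 1/2 3; 0 0 0 1]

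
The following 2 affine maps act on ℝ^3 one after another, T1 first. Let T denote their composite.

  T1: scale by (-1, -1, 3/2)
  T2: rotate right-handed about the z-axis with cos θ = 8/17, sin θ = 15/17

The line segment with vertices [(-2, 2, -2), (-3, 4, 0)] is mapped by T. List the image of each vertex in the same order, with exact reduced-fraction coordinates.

image vertices: (46/17, 14/17, -3), (84/17, 13/17, 0)

T1 scale by (-1, -1, 3/2): (-2, 2, -2) → (2, -2, -3); (-3, 4, 0) → (3, -4, 0)
T2 rotate right-handed about the z-axis with cos θ = 8/17, sin θ = 15/17: (2, -2, -3) → (46/17, 14/17, -3); (3, -4, 0) → (84/17, 13/17, 0)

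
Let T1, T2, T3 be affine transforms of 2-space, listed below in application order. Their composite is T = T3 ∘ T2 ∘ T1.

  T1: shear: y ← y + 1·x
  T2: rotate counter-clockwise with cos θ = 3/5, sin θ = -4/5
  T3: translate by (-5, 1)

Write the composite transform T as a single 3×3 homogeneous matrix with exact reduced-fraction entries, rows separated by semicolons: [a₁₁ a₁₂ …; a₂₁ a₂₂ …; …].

T = [7/5 4/5 -5; -1/5 3/5 1; 0 0 1]

T1 = [1 0 0; 1 1 0; 0 0 1]
T2·T1 = [7/5 4/5 0; -1/5 3/5 0; 0 0 1]
T3·…·T1 = [7/5 4/5 -5; -1/5 3/5 1; 0 0 1]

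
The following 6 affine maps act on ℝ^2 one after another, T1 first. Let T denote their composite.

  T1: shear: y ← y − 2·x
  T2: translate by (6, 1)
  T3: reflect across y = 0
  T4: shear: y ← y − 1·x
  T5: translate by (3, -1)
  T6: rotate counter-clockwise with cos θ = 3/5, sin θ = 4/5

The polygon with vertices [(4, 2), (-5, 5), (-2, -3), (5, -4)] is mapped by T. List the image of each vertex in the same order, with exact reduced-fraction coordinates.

image vertices: (63/5, 34/5), (84/5, -38/5), (49/5, 7/5), (38/5, 59/5)

T1 shear: y ← y − 2·x: (4, 2) → (4, -6); (-5, 5) → (-5, 15); (-2, -3) → (-2, 1); (5, -4) → (5, -14)
T2 translate by (6, 1): (4, -6) → (10, -5); (-5, 15) → (1, 16); (-2, 1) → (4, 2); (5, -14) → (11, -13)
T3 reflect across y = 0: (10, -5) → (10, 5); (1, 16) → (1, -16); (4, 2) → (4, -2); (11, -13) → (11, 13)
T4 shear: y ← y − 1·x: (10, 5) → (10, -5); (1, -16) → (1, -17); (4, -2) → (4, -6); (11, 13) → (11, 2)
T5 translate by (3, -1): (10, -5) → (13, -6); (1, -17) → (4, -18); (4, -6) → (7, -7); (11, 2) → (14, 1)
T6 rotate counter-clockwise with cos θ = 3/5, sin θ = 4/5: (13, -6) → (63/5, 34/5); (4, -18) → (84/5, -38/5); (7, -7) → (49/5, 7/5); (14, 1) → (38/5, 59/5)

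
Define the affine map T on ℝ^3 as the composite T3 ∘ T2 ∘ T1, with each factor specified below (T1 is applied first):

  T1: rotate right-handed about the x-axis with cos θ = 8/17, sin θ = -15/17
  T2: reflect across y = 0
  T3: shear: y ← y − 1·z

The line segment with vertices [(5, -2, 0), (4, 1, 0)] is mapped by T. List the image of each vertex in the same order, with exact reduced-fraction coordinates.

image vertices: (5, -14/17, 30/17), (4, 7/17, -15/17)

T1 rotate right-handed about the x-axis with cos θ = 8/17, sin θ = -15/17: (5, -2, 0) → (5, -16/17, 30/17); (4, 1, 0) → (4, 8/17, -15/17)
T2 reflect across y = 0: (5, -16/17, 30/17) → (5, 16/17, 30/17); (4, 8/17, -15/17) → (4, -8/17, -15/17)
T3 shear: y ← y − 1·z: (5, 16/17, 30/17) → (5, -14/17, 30/17); (4, -8/17, -15/17) → (4, 7/17, -15/17)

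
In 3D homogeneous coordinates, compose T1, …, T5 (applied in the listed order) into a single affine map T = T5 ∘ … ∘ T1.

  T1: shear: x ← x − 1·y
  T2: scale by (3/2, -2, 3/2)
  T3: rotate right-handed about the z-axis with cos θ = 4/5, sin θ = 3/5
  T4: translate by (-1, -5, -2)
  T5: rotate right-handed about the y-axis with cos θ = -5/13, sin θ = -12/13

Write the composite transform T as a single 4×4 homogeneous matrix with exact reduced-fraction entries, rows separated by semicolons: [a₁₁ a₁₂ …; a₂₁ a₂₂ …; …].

T = [-6/13 0 -18/13 29/13; 9/10 -5/2 0 -5; 72/65 0 -15/26 -2/13; 0 0 0 1]

T1 = [1 -1 0 0; 0 1 0 0; 0 0 1 0; 0 0 0 1]
T2·T1 = [3/2 -3/2 0 0; 0 -2 0 0; 0 0 3/2 0; 0 0 0 1]
T3·…·T1 = [6/5 0 0 0; 9/10 -5/2 0 0; 0 0 3/2 0; 0 0 0 1]
T4·…·T1 = [6/5 0 0 -1; 9/10 -5/2 0 -5; 0 0 3/2 -2; 0 0 0 1]
T5·…·T1 = [-6/13 0 -18/13 29/13; 9/10 -5/2 0 -5; 72/65 0 -15/26 -2/13; 0 0 0 1]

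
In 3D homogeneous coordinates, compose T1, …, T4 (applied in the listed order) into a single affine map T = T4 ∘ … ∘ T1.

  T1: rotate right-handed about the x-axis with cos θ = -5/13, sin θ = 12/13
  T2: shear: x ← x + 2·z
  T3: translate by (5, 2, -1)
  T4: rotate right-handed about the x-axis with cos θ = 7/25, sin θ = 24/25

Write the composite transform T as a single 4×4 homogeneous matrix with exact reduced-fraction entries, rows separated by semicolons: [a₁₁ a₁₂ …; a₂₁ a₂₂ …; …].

T = [1 24/13 -10/13 5; 0 -323/325 36/325 38/25; 0 -36/325 -323/325 41/25; 0 0 0 1]

T1 = [1 0 0 0; 0 -5/13 -12/13 0; 0 12/13 -5/13 0; 0 0 0 1]
T2·T1 = [1 24/13 -10/13 0; 0 -5/13 -12/13 0; 0 12/13 -5/13 0; 0 0 0 1]
T3·…·T1 = [1 24/13 -10/13 5; 0 -5/13 -12/13 2; 0 12/13 -5/13 -1; 0 0 0 1]
T4·…·T1 = [1 24/13 -10/13 5; 0 -323/325 36/325 38/25; 0 -36/325 -323/325 41/25; 0 0 0 1]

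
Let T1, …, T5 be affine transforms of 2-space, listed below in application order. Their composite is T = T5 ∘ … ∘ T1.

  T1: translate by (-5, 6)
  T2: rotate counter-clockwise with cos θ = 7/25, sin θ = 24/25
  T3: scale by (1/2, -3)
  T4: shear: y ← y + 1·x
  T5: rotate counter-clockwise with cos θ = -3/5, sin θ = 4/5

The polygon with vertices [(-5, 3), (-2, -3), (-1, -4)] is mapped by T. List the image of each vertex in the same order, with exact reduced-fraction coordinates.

image vertices: (-1123/125, -1736/125), (-2681/250, -2767/250), (-249/25, -243/25)

T1 translate by (-5, 6): (-5, 3) → (-10, 9); (-2, -3) → (-7, 3); (-1, -4) → (-6, 2)
T2 rotate counter-clockwise with cos θ = 7/25, sin θ = 24/25: (-10, 9) → (-286/25, -177/25); (-7, 3) → (-121/25, -147/25); (-6, 2) → (-18/5, -26/5)
T3 scale by (1/2, -3): (-286/25, -177/25) → (-143/25, 531/25); (-121/25, -147/25) → (-121/50, 441/25); (-18/5, -26/5) → (-9/5, 78/5)
T4 shear: y ← y + 1·x: (-143/25, 531/25) → (-143/25, 388/25); (-121/50, 441/25) → (-121/50, 761/50); (-9/5, 78/5) → (-9/5, 69/5)
T5 rotate counter-clockwise with cos θ = -3/5, sin θ = 4/5: (-143/25, 388/25) → (-1123/125, -1736/125); (-121/50, 761/50) → (-2681/250, -2767/250); (-9/5, 69/5) → (-249/25, -243/25)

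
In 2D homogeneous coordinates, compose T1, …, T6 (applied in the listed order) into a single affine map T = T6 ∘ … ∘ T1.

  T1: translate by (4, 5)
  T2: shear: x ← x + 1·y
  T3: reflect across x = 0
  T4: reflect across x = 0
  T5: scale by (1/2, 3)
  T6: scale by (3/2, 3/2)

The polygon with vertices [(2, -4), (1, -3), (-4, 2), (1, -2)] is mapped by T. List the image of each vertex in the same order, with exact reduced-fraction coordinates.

image vertices: (21/4, 9/2), (21/4, 9), (21/4, 63/2), (6, 27/2)

T1 translate by (4, 5): (2, -4) → (6, 1); (1, -3) → (5, 2); (-4, 2) → (0, 7); (1, -2) → (5, 3)
T2 shear: x ← x + 1·y: (6, 1) → (7, 1); (5, 2) → (7, 2); (0, 7) → (7, 7); (5, 3) → (8, 3)
T3 reflect across x = 0: (7, 1) → (-7, 1); (7, 2) → (-7, 2); (7, 7) → (-7, 7); (8, 3) → (-8, 3)
T4 reflect across x = 0: (-7, 1) → (7, 1); (-7, 2) → (7, 2); (-7, 7) → (7, 7); (-8, 3) → (8, 3)
T5 scale by (1/2, 3): (7, 1) → (7/2, 3); (7, 2) → (7/2, 6); (7, 7) → (7/2, 21); (8, 3) → (4, 9)
T6 scale by (3/2, 3/2): (7/2, 3) → (21/4, 9/2); (7/2, 6) → (21/4, 9); (7/2, 21) → (21/4, 63/2); (4, 9) → (6, 27/2)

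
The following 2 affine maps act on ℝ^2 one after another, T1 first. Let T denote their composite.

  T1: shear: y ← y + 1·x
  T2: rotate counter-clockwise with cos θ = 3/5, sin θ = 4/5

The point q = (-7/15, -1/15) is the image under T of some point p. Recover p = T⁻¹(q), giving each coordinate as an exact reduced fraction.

p = (-1/3, 2/3)

T1 = [1 0 0; 1 1 0; 0 0 1]
T2·T1 = [-1/5 -4/5 0; 7/5 3/5 0; 0 0 1]
det M = 1; M⁻¹ = [3/5 4/5 0; -7/5 -1/5 0; 0 0 1]
M⁻¹ · (-7/15, -1/15)ᵀ = (-1/3, 2/3)ᵀ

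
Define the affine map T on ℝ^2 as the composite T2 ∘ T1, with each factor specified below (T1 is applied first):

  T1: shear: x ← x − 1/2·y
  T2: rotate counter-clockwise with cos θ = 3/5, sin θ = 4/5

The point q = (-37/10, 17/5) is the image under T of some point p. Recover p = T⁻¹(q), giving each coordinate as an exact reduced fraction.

T1 = [1 -1/2 0; 0 1 0; 0 0 1]
T2·T1 = [3/5 -11/10 0; 4/5 1/5 0; 0 0 1]
det M = 1; M⁻¹ = [1/5 11/10 0; -4/5 3/5 0; 0 0 1]
M⁻¹ · (-37/10, 17/5)ᵀ = (3, 5)ᵀ

p = (3, 5)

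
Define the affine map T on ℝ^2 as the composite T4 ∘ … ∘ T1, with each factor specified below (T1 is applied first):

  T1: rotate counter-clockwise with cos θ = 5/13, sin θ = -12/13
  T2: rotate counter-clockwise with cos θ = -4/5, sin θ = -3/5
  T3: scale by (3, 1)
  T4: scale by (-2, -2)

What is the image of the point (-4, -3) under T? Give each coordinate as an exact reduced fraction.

T1 rotate counter-clockwise with cos θ = 5/13, sin θ = -12/13: (-4, -3) → (-56/13, 33/13)
T2 rotate counter-clockwise with cos θ = -4/5, sin θ = -3/5: (-56/13, 33/13) → (323/65, 36/65)
T3 scale by (3, 1): (323/65, 36/65) → (969/65, 36/65)
T4 scale by (-2, -2): (969/65, 36/65) → (-1938/65, -72/65)

T(p) = (-1938/65, -72/65)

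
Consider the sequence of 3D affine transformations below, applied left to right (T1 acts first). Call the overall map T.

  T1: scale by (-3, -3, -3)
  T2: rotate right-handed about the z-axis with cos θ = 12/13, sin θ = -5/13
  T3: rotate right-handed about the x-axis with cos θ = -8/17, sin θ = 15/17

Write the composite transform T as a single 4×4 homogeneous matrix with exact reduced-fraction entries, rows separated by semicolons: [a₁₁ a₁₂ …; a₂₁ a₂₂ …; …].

T = [-36/13 -15/13 0 0; -120/221 288/221 45/17 0; 225/221 -540/221 24/17 0; 0 0 0 1]

T1 = [-3 0 0 0; 0 -3 0 0; 0 0 -3 0; 0 0 0 1]
T2·T1 = [-36/13 -15/13 0 0; 15/13 -36/13 0 0; 0 0 -3 0; 0 0 0 1]
T3·…·T1 = [-36/13 -15/13 0 0; -120/221 288/221 45/17 0; 225/221 -540/221 24/17 0; 0 0 0 1]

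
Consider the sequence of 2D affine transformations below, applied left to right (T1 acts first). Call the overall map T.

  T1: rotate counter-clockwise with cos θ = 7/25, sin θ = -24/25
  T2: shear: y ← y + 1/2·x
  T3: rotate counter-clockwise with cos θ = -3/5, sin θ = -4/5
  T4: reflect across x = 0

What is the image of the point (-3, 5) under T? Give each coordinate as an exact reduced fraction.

T1 rotate counter-clockwise with cos θ = 7/25, sin θ = -24/25: (-3, 5) → (99/25, 107/25)
T2 shear: y ← y + 1/2·x: (99/25, 107/25) → (99/25, 313/50)
T3 rotate counter-clockwise with cos θ = -3/5, sin θ = -4/5: (99/25, 313/50) → (329/125, -1731/250)
T4 reflect across x = 0: (329/125, -1731/250) → (-329/125, -1731/250)

T(p) = (-329/125, -1731/250)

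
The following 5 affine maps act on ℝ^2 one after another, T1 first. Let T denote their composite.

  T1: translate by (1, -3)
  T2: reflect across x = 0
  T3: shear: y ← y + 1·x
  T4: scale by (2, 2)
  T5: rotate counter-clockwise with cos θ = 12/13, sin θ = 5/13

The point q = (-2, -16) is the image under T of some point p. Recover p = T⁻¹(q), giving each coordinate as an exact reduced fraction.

T1 = [1 0 1; 0 1 -3; 0 0 1]
T2·T1 = [-1 0 -1; 0 1 -3; 0 0 1]
T3·…·T1 = [-1 0 -1; -1 1 -4; 0 0 1]
T4·…·T1 = [-2 0 -2; -2 2 -8; 0 0 1]
T5·…·T1 = [-14/13 -10/13 16/13; -34/13 24/13 -106/13; 0 0 1]
det M = -4; M⁻¹ = [-6/13 -5/26 -1; -17/26 7/26 3; 0 0 1]
M⁻¹ · (-2, -16)ᵀ = (3, 0)ᵀ

p = (3, 0)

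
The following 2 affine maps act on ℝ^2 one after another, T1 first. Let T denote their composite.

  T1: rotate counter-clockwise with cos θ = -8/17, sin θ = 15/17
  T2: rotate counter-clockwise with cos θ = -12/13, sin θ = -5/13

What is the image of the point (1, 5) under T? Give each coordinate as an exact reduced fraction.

T1 rotate counter-clockwise with cos θ = -8/17, sin θ = 15/17: (1, 5) → (-83/17, -25/17)
T2 rotate counter-clockwise with cos θ = -12/13, sin θ = -5/13: (-83/17, -25/17) → (67/17, 55/17)

T(p) = (67/17, 55/17)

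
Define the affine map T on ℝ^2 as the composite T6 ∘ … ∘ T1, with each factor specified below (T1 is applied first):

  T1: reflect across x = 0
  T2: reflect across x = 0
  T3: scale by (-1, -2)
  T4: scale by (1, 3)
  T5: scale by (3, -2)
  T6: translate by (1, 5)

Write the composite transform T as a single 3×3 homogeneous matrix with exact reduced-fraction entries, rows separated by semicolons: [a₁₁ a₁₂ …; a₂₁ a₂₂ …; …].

T = [-3 0 1; 0 12 5; 0 0 1]

T1 = [-1 0 0; 0 1 0; 0 0 1]
T2·T1 = [1 0 0; 0 1 0; 0 0 1]
T3·…·T1 = [-1 0 0; 0 -2 0; 0 0 1]
T4·…·T1 = [-1 0 0; 0 -6 0; 0 0 1]
T5·…·T1 = [-3 0 0; 0 12 0; 0 0 1]
T6·…·T1 = [-3 0 1; 0 12 5; 0 0 1]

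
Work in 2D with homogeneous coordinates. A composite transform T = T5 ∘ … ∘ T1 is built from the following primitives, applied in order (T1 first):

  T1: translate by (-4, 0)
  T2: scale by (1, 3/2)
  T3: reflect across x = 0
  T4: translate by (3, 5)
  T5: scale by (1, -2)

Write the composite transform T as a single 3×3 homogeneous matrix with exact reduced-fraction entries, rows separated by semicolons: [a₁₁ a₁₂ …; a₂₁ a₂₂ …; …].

T = [-1 0 7; 0 -3 -10; 0 0 1]

T1 = [1 0 -4; 0 1 0; 0 0 1]
T2·T1 = [1 0 -4; 0 3/2 0; 0 0 1]
T3·…·T1 = [-1 0 4; 0 3/2 0; 0 0 1]
T4·…·T1 = [-1 0 7; 0 3/2 5; 0 0 1]
T5·…·T1 = [-1 0 7; 0 -3 -10; 0 0 1]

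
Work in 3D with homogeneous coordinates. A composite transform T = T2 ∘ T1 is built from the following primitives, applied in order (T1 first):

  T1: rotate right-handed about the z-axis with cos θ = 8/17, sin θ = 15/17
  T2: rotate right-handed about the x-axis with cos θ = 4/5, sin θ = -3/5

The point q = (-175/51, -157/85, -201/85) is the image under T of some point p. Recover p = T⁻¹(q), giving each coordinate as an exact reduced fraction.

T1 = [8/17 -15/17 0 0; 15/17 8/17 0 0; 0 0 1 0; 0 0 0 1]
T2·T1 = [8/17 -15/17 0 0; 12/17 32/85 3/5 0; -9/17 -24/85 4/5 0; 0 0 0 1]
det M = 1; M⁻¹ = [8/17 12/17 -9/17 0; -15/17 32/85 -24/85 0; 0 3/5 4/5 0; 0 0 0 1]
M⁻¹ · (-175/51, -157/85, -201/85)ᵀ = (-5/3, 3, -3)ᵀ

p = (-5/3, 3, -3)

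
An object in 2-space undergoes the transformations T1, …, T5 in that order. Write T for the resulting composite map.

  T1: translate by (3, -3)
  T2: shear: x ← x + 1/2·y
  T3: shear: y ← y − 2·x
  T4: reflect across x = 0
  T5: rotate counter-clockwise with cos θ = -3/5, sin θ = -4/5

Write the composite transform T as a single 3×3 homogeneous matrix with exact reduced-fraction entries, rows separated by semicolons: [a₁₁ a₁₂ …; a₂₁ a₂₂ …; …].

T1 = [1 0 3; 0 1 -3; 0 0 1]
T2·T1 = [1 1/2 3/2; 0 1 -3; 0 0 1]
T3·…·T1 = [1 1/2 3/2; -2 0 -6; 0 0 1]
T4·…·T1 = [-1 -1/2 -3/2; -2 0 -6; 0 0 1]
T5·…·T1 = [-1 3/10 -39/10; 2 2/5 24/5; 0 0 1]

T = [-1 3/10 -39/10; 2 2/5 24/5; 0 0 1]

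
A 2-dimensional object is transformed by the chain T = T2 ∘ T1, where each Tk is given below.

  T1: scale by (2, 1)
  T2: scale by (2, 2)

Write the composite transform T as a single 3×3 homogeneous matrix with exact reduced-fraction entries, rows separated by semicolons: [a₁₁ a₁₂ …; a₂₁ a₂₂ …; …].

T1 = [2 0 0; 0 1 0; 0 0 1]
T2·T1 = [4 0 0; 0 2 0; 0 0 1]

T = [4 0 0; 0 2 0; 0 0 1]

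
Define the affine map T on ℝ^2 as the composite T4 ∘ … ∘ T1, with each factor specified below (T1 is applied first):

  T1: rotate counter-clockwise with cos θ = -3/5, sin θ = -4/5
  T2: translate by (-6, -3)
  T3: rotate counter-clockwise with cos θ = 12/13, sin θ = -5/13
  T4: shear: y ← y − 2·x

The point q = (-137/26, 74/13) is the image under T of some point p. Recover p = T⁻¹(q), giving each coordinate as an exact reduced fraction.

p = (1, 9/2)

T1 = [-3/5 4/5 0; -4/5 -3/5 0; 0 0 1]
T2·T1 = [-3/5 4/5 -6; -4/5 -3/5 -3; 0 0 1]
T3·…·T1 = [-56/65 33/65 -87/13; -33/65 -56/65 -6/13; 0 0 1]
T4·…·T1 = [-56/65 33/65 -87/13; 79/65 -122/65 168/13; 0 0 1]
det M = 1; M⁻¹ = [-122/65 -33/65 -6; -79/65 -56/65 3; 0 0 1]
M⁻¹ · (-137/26, 74/13)ᵀ = (1, 9/2)ᵀ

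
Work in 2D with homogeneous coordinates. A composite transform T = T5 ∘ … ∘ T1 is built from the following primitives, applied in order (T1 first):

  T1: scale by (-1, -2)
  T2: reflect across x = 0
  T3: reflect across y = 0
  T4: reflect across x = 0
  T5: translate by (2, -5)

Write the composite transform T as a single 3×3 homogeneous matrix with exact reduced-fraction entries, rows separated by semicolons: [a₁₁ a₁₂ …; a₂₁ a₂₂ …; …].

T = [-1 0 2; 0 2 -5; 0 0 1]

T1 = [-1 0 0; 0 -2 0; 0 0 1]
T2·T1 = [1 0 0; 0 -2 0; 0 0 1]
T3·…·T1 = [1 0 0; 0 2 0; 0 0 1]
T4·…·T1 = [-1 0 0; 0 2 0; 0 0 1]
T5·…·T1 = [-1 0 2; 0 2 -5; 0 0 1]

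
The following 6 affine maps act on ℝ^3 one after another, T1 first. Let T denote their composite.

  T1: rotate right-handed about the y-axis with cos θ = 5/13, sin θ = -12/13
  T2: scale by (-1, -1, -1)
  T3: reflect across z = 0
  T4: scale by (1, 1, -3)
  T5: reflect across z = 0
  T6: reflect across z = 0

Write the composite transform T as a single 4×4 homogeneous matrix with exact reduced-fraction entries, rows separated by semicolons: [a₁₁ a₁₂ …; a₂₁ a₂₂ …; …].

T = [-5/13 0 12/13 0; 0 -1 0 0; -36/13 0 -15/13 0; 0 0 0 1]

T1 = [5/13 0 -12/13 0; 0 1 0 0; 12/13 0 5/13 0; 0 0 0 1]
T2·T1 = [-5/13 0 12/13 0; 0 -1 0 0; -12/13 0 -5/13 0; 0 0 0 1]
T3·…·T1 = [-5/13 0 12/13 0; 0 -1 0 0; 12/13 0 5/13 0; 0 0 0 1]
T4·…·T1 = [-5/13 0 12/13 0; 0 -1 0 0; -36/13 0 -15/13 0; 0 0 0 1]
T5·…·T1 = [-5/13 0 12/13 0; 0 -1 0 0; 36/13 0 15/13 0; 0 0 0 1]
T6·…·T1 = [-5/13 0 12/13 0; 0 -1 0 0; -36/13 0 -15/13 0; 0 0 0 1]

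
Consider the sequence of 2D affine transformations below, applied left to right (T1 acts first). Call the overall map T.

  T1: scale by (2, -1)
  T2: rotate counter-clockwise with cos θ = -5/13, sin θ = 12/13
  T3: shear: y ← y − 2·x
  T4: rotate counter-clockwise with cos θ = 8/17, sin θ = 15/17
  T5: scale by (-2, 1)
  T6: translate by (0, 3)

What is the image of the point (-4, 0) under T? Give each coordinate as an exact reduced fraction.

T(p) = (-5920/221, -145/221)

T1 scale by (2, -1): (-4, 0) → (-8, 0)
T2 rotate counter-clockwise with cos θ = -5/13, sin θ = 12/13: (-8, 0) → (40/13, -96/13)
T3 shear: y ← y − 2·x: (40/13, -96/13) → (40/13, -176/13)
T4 rotate counter-clockwise with cos θ = 8/17, sin θ = 15/17: (40/13, -176/13) → (2960/221, -808/221)
T5 scale by (-2, 1): (2960/221, -808/221) → (-5920/221, -808/221)
T6 translate by (0, 3): (-5920/221, -808/221) → (-5920/221, -145/221)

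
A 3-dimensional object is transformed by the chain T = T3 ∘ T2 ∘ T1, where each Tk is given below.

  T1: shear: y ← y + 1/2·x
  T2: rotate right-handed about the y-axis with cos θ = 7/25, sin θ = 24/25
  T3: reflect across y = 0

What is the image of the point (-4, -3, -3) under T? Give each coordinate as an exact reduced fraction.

T(p) = (-4, 5, 3)

T1 shear: y ← y + 1/2·x: (-4, -3, -3) → (-4, -5, -3)
T2 rotate right-handed about the y-axis with cos θ = 7/25, sin θ = 24/25: (-4, -5, -3) → (-4, -5, 3)
T3 reflect across y = 0: (-4, -5, 3) → (-4, 5, 3)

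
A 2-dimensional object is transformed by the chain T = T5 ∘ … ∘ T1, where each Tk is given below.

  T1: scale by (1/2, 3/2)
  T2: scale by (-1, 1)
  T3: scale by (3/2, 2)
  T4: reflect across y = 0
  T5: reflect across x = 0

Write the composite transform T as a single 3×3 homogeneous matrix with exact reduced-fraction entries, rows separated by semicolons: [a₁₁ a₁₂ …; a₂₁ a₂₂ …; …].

T = [3/4 0 0; 0 -3 0; 0 0 1]

T1 = [1/2 0 0; 0 3/2 0; 0 0 1]
T2·T1 = [-1/2 0 0; 0 3/2 0; 0 0 1]
T3·…·T1 = [-3/4 0 0; 0 3 0; 0 0 1]
T4·…·T1 = [-3/4 0 0; 0 -3 0; 0 0 1]
T5·…·T1 = [3/4 0 0; 0 -3 0; 0 0 1]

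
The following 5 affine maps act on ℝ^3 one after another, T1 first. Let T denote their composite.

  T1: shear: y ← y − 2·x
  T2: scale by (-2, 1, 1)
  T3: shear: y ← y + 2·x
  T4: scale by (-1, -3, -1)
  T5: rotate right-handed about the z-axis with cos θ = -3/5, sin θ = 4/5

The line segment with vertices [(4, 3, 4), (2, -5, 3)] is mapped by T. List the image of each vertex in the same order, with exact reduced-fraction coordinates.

image vertices: (-276/5, -157/5, -4), (-216/5, -137/5, -3)

T1 shear: y ← y − 2·x: (4, 3, 4) → (4, -5, 4); (2, -5, 3) → (2, -9, 3)
T2 scale by (-2, 1, 1): (4, -5, 4) → (-8, -5, 4); (2, -9, 3) → (-4, -9, 3)
T3 shear: y ← y + 2·x: (-8, -5, 4) → (-8, -21, 4); (-4, -9, 3) → (-4, -17, 3)
T4 scale by (-1, -3, -1): (-8, -21, 4) → (8, 63, -4); (-4, -17, 3) → (4, 51, -3)
T5 rotate right-handed about the z-axis with cos θ = -3/5, sin θ = 4/5: (8, 63, -4) → (-276/5, -157/5, -4); (4, 51, -3) → (-216/5, -137/5, -3)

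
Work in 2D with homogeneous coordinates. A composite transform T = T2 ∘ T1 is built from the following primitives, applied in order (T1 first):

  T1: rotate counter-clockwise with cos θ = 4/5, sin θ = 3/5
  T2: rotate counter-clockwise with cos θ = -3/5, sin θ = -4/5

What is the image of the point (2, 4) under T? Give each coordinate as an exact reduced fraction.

T(p) = (4, -2)

T1 rotate counter-clockwise with cos θ = 4/5, sin θ = 3/5: (2, 4) → (-4/5, 22/5)
T2 rotate counter-clockwise with cos θ = -3/5, sin θ = -4/5: (-4/5, 22/5) → (4, -2)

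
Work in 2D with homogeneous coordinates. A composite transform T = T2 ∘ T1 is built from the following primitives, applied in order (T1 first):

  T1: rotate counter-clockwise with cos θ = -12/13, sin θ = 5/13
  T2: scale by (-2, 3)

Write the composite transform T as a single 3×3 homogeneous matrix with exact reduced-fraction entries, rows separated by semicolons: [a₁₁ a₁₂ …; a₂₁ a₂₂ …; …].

T = [24/13 10/13 0; 15/13 -36/13 0; 0 0 1]

T1 = [-12/13 -5/13 0; 5/13 -12/13 0; 0 0 1]
T2·T1 = [24/13 10/13 0; 15/13 -36/13 0; 0 0 1]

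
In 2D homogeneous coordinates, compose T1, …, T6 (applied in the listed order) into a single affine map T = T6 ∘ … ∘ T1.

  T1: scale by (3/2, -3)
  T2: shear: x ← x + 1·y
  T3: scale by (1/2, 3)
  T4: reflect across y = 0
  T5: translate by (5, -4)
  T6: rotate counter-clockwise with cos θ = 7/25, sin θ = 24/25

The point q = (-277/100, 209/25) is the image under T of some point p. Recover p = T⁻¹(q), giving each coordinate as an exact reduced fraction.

T1 = [3/2 0 0; 0 -3 0; 0 0 1]
T2·T1 = [3/2 -3 0; 0 -3 0; 0 0 1]
T3·…·T1 = [3/4 -3/2 0; 0 -9 0; 0 0 1]
T4·…·T1 = [3/4 -3/2 0; 0 9 0; 0 0 1]
T5·…·T1 = [3/4 -3/2 5; 0 9 -4; 0 0 1]
T6·…·T1 = [21/100 -453/50 131/25; 18/25 27/25 92/25; 0 0 1]
det M = 27/4; M⁻¹ = [4/25 302/225 -52/9; -8/75 7/225 4/9; 0 0 1]
M⁻¹ · (-277/100, 209/25)ᵀ = (5, 1)ᵀ

p = (5, 1)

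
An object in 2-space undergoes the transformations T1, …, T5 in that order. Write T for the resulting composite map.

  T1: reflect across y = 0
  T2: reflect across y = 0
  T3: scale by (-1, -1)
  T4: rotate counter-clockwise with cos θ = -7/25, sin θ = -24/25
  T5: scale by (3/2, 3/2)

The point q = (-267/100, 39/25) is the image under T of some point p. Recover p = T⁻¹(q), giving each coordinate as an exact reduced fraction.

T1 = [1 0 0; 0 -1 0; 0 0 1]
T2·T1 = [1 0 0; 0 1 0; 0 0 1]
T3·…·T1 = [-1 0 0; 0 -1 0; 0 0 1]
T4·…·T1 = [7/25 -24/25 0; 24/25 7/25 0; 0 0 1]
T5·…·T1 = [21/50 -36/25 0; 36/25 21/50 0; 0 0 1]
det M = 9/4; M⁻¹ = [14/75 16/25 0; -16/25 14/75 0; 0 0 1]
M⁻¹ · (-267/100, 39/25)ᵀ = (1/2, 2)ᵀ

p = (1/2, 2)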